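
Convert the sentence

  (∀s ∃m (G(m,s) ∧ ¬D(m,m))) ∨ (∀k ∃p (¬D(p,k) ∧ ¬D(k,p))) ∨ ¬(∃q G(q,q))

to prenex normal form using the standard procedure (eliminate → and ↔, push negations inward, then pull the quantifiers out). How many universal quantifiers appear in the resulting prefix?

Push ¬ through the quantifiers and connectives to reach negation normal form:
  (∀s ∃m (G(m,s) ∧ ¬D(m,m))) ∨ (∀k ∃p (¬D(p,k) ∧ ¬D(k,p))) ∨ (∀q ¬G(q,q))
All bound variables are already distinct, so no renaming is needed.
Finally move all quantifiers to the prefix:
  ∀s ∃m ∀k ∃p ∀q (G(m,s) ∧ ¬D(m,m) ∨ ¬D(p,k) ∧ ¬D(k,p) ∨ ¬G(q,q))
The prefix is ∀s ∃m ∀k ∃p ∀q: 3 universal, 2 existential.

3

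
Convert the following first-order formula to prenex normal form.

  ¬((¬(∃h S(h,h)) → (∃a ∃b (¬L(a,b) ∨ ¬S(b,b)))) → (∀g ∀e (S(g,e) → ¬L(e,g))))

∃h ∃a ∃b ∃g ∃e ((S(h,h) ∨ ¬L(a,b) ∨ ¬S(b,b)) ∧ S(g,e) ∧ L(e,g))

First replace A → B with ¬A ∨ B.
  ¬(¬(¬¬(∃h S(h,h)) ∨ (∃a ∃b (¬L(a,b) ∨ ¬S(b,b)))) ∨ (∀g ∀e (¬S(g,e) ∨ ¬L(e,g))))
Drive negations inward (¬∀x A ≡ ∃x ¬A, ¬∃x A ≡ ∀x ¬A, De Morgan for ∧/∨):
  ((∃h S(h,h)) ∨ (∃a ∃b (¬L(a,b) ∨ ¬S(b,b)))) ∧ (∃g ∃e (S(g,e) ∧ L(e,g)))
All bound variables are already distinct, so no renaming is needed.
Pull the quantifiers to the front (each side's bound variable is not free in the other side):
  ∃h ∃a ∃b ∃g ∃e ((S(h,h) ∨ ¬L(a,b) ∨ ¬S(b,b)) ∧ S(g,e) ∧ L(e,g))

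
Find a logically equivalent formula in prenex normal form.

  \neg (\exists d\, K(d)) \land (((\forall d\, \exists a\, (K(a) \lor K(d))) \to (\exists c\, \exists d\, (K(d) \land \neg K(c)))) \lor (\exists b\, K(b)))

First replace A → B with ¬A ∨ B.
  \neg (\exists d\, K(d)) \land (\neg (\forall d\, \exists a\, (K(a) \lor K(d))) \lor (\exists c\, \exists d\, (K(d) \land \neg K(c))) \lor (\exists b\, K(b)))
Move each ¬ inward, flipping quantifiers it crosses:
  (\forall d\, \neg K(d)) \land ((\exists d\, \forall a\, (\neg K(a) \land \neg K(d))) \lor (\exists c\, \exists d\, (K(d) \land \neg K(c))) \lor (\exists b\, K(b)))
Standardize variables apart so no two quantifiers bind the same name: d↦p, d↦x1.
  (\forall d\, \neg K(d)) \land ((\exists p\, \forall a\, (\neg K(a) \land \neg K(p))) \lor (\exists c\, \exists x1\, (K(x1) \land \neg K(c))) \lor (\exists b\, K(b)))
Pull the quantifiers to the front (each side's bound variable is not free in the other side):
  \forall d\, \exists p\, \forall a\, \exists c\, \exists x1\, \exists b\, (\neg K(d) \land (\neg K(a) \land \neg K(p) \lor K(x1) \land \neg K(c) \lor K(b)))

\forall d\, \exists p\, \forall a\, \exists c\, \exists x1\, \exists b\, (\neg K(d) \land (\neg K(a) \land \neg K(p) \lor K(x1) \land \neg K(c) \lor K(b)))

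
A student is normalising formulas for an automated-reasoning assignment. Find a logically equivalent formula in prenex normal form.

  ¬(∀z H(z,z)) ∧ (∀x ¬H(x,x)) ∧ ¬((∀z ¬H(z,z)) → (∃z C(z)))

∃z ∀x ∀q ∀y1 (¬H(z,z) ∧ ¬H(x,x) ∧ ¬H(q,q) ∧ ¬C(y1))

Eliminate → and ↔ using ¬ and ∨.
  ¬(∀z H(z,z)) ∧ (∀x ¬H(x,x)) ∧ ¬(¬(∀z ¬H(z,z)) ∨ (∃z C(z)))
Drive negations inward (¬∀x A ≡ ∃x ¬A, ¬∃x A ≡ ∀x ¬A, De Morgan for ∧/∨):
  (∃z ¬H(z,z)) ∧ (∀x ¬H(x,x)) ∧ (∀z ¬H(z,z)) ∧ (∀z ¬C(z))
Give each quantifier a distinct variable: z↦q, z↦y1.
  (∃z ¬H(z,z)) ∧ (∀x ¬H(x,x)) ∧ (∀q ¬H(q,q)) ∧ (∀y1 ¬C(y1))
Pull the quantifiers to the front (each side's bound variable is not free in the other side):
  ∃z ∀x ∀q ∀y1 (¬H(z,z) ∧ ¬H(x,x) ∧ ¬H(q,q) ∧ ¬C(y1))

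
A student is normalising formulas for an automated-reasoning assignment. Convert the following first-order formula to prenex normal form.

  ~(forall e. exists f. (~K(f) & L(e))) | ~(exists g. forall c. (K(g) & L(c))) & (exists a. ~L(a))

exists e. forall f. forall g. exists c. exists a. (K(f) | ~L(e) | (~K(g) | ~L(c)) & ~L(a))

Move each ¬ inward, flipping quantifiers it crosses:
  (exists e. forall f. (K(f) | ~L(e))) | (forall g. exists c. (~K(g) | ~L(c))) & (exists a. ~L(a))
All bound variables are already distinct, so no renaming is needed.
Pull the quantifiers to the front (each side's bound variable is not free in the other side):
  exists e. forall f. forall g. exists c. exists a. (K(f) | ~L(e) | (~K(g) | ~L(c)) & ~L(a))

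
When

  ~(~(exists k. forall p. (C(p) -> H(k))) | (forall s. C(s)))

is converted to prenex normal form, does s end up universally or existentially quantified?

existential

First replace A → B with ¬A ∨ B.
  ~(~(exists k. forall p. (~C(p) | H(k))) | (forall s. C(s)))
Push ¬ through the quantifiers and connectives to reach negation normal form:
  (exists k. forall p. (~C(p) | H(k))) & (exists s. ~C(s))
All bound variables are already distinct, so no renaming is needed.
Pull the quantifiers to the front (each side's bound variable is not free in the other side):
  exists k. forall p. exists s. ((~C(p) | H(k)) & ~C(s))
The quantifier forall s sits under an odd number of negations (counting the antecedent side of each →), so it flips to exists s.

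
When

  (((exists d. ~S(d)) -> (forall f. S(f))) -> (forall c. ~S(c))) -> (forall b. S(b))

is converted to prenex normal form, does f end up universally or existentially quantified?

Rewrite implications/biconditionals: A → B as ¬A ∨ B.
  ~(~(~(exists d. ~S(d)) | (forall f. S(f))) | (forall c. ~S(c))) | (forall b. S(b))
Push ¬ through the quantifiers and connectives to reach negation normal form:
  ((forall d. S(d)) | (forall f. S(f))) & (exists c. S(c)) | (forall b. S(b))
All bound variables are already distinct, so no renaming is needed.
Extract every quantifier outward, since the variables are now distinct and don't occur free across branches:
  forall d. forall f. exists c. forall b. ((S(d) | S(f)) & S(c) | S(b))
The quantifier forall f sits under an even number of negations (counting the antecedent side of each →), so it remains universal.

universal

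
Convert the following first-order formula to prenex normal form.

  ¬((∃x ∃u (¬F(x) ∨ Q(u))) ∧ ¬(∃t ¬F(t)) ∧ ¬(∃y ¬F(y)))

Drive negations inward (¬∀x A ≡ ∃x ¬A, ¬∃x A ≡ ∀x ¬A, De Morgan for ∧/∨):
  (∀x ∀u (F(x) ∧ ¬Q(u))) ∨ (∃t ¬F(t)) ∨ (∃y ¬F(y))
All bound variables are already distinct, so no renaming is needed.
Finally move all quantifiers to the prefix:
  ∀x ∀u ∃t ∃y (F(x) ∧ ¬Q(u) ∨ ¬F(t) ∨ ¬F(y))

∀x ∀u ∃t ∃y (F(x) ∧ ¬Q(u) ∨ ¬F(t) ∨ ¬F(y))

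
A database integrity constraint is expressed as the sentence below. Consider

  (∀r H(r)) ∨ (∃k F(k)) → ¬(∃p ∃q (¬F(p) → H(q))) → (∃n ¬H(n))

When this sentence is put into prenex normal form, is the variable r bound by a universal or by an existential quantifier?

existential

Eliminate → and ↔ using ¬ and ∨.
  ¬((∀r H(r)) ∨ (∃k F(k))) ∨ ¬¬(∃p ∃q (¬¬F(p) ∨ H(q))) ∨ (∃n ¬H(n))
Push ¬ through the quantifiers and connectives to reach negation normal form:
  (∃r ¬H(r)) ∧ (∀k ¬F(k)) ∨ (∃p ∃q (F(p) ∨ H(q))) ∨ (∃n ¬H(n))
All bound variables are already distinct, so no renaming is needed.
Pull the quantifiers to the front (each side's bound variable is not free in the other side):
  ∃r ∀k ∃p ∃q ∃n (¬H(r) ∧ ¬F(k) ∨ F(p) ∨ H(q) ∨ ¬H(n))
The quantifier ∀r sits under an odd number of negations (counting the antecedent side of each →), so it flips to ∃r.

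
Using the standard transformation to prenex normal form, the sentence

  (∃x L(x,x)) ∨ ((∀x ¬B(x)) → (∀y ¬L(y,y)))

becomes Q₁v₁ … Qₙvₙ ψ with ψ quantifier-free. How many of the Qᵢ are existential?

Eliminate → and ↔ using ¬ and ∨.
  (∃x L(x,x)) ∨ ¬(∀x ¬B(x)) ∨ (∀y ¬L(y,y))
Push ¬ through the quantifiers and connectives to reach negation normal form:
  (∃x L(x,x)) ∨ (∃x B(x)) ∨ (∀y ¬L(y,y))
Rename bound variables to avoid capture: x↦s.
  (∃x L(x,x)) ∨ (∃s B(s)) ∨ (∀y ¬L(y,y))
Extract every quantifier outward, since the variables are now distinct and don't occur free across branches:
  ∃x ∃s ∀y (L(x,x) ∨ B(s) ∨ ¬L(y,y))
The prefix is ∃x ∃s ∀y: 1 universal, 2 existential.

2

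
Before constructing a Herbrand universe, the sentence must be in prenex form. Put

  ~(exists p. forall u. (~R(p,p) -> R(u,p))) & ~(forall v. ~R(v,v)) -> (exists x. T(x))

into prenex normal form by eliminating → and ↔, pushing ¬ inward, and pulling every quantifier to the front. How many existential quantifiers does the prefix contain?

Rewrite implications/biconditionals: A → B as ¬A ∨ B.
  ~(~(exists p. forall u. (~~R(p,p) | R(u,p))) & ~(forall v. ~R(v,v))) | (exists x. T(x))
Drive negations inward (¬∀x A ≡ ∃x ¬A, ¬∃x A ≡ ∀x ¬A, De Morgan for ∧/∨):
  (exists p. forall u. (R(p,p) | R(u,p))) | (forall v. ~R(v,v)) | (exists x. T(x))
All bound variables are already distinct, so no renaming is needed.
Extract every quantifier outward, since the variables are now distinct and don't occur free across branches:
  exists p. forall u. forall v. exists x. (R(p,p) | R(u,p) | ~R(v,v) | T(x))
The prefix is exists p forall u forall v exists x: 2 universal, 2 existential.

2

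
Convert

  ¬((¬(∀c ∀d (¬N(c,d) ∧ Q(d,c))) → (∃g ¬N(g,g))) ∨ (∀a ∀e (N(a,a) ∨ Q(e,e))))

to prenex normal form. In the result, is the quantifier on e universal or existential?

Eliminate → and ↔ using ¬ and ∨.
  ¬(¬¬(∀c ∀d (¬N(c,d) ∧ Q(d,c))) ∨ (∃g ¬N(g,g)) ∨ (∀a ∀e (N(a,a) ∨ Q(e,e))))
Push ¬ through the quantifiers and connectives to reach negation normal form:
  (∃c ∃d (N(c,d) ∨ ¬Q(d,c))) ∧ (∀g N(g,g)) ∧ (∃a ∃e (¬N(a,a) ∧ ¬Q(e,e)))
All bound variables are already distinct, so no renaming is needed.
Finally move all quantifiers to the prefix:
  ∃c ∃d ∀g ∃a ∃e ((N(c,d) ∨ ¬Q(d,c)) ∧ N(g,g) ∧ ¬N(a,a) ∧ ¬Q(e,e))
The quantifier ∀e sits under an odd number of negations (counting the antecedent side of each →), so it flips to ∃e.

existential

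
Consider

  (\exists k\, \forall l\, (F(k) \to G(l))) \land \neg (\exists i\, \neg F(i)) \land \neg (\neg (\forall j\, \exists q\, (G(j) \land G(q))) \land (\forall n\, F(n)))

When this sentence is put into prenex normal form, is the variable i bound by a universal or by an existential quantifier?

universal

Rewrite implications/biconditionals: A → B as ¬A ∨ B.
  (\exists k\, \forall l\, (\neg F(k) \lor G(l))) \land \neg (\exists i\, \neg F(i)) \land \neg (\neg (\forall j\, \exists q\, (G(j) \land G(q))) \land (\forall n\, F(n)))
Move each ¬ inward, flipping quantifiers it crosses:
  (\exists k\, \forall l\, (\neg F(k) \lor G(l))) \land (\forall i\, F(i)) \land ((\forall j\, \exists q\, (G(j) \land G(q))) \lor (\exists n\, \neg F(n)))
Finally move all quantifiers to the prefix:
  \exists k\, \forall l\, \forall i\, \forall j\, \exists q\, \exists n\, ((\neg F(k) \lor G(l)) \land F(i) \land (G(j) \land G(q) \lor \neg F(n)))
The quantifier \exists i sits under an odd number of negations (counting the antecedent side of each →), so it flips to \forall i.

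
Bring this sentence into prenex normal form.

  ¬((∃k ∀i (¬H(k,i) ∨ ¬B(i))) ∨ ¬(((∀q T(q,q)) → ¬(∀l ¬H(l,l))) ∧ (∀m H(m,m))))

∀k ∃i ∃q ∃l ∀m (H(k,i) ∧ B(i) ∧ (¬T(q,q) ∨ H(l,l)) ∧ H(m,m))

Eliminate → and ↔ using ¬ and ∨.
  ¬((∃k ∀i (¬H(k,i) ∨ ¬B(i))) ∨ ¬((¬(∀q T(q,q)) ∨ ¬(∀l ¬H(l,l))) ∧ (∀m H(m,m))))
Move each ¬ inward, flipping quantifiers it crosses:
  (∀k ∃i (H(k,i) ∧ B(i))) ∧ ((∃q ¬T(q,q)) ∨ (∃l H(l,l))) ∧ (∀m H(m,m))
Finally move all quantifiers to the prefix:
  ∀k ∃i ∃q ∃l ∀m (H(k,i) ∧ B(i) ∧ (¬T(q,q) ∨ H(l,l)) ∧ H(m,m))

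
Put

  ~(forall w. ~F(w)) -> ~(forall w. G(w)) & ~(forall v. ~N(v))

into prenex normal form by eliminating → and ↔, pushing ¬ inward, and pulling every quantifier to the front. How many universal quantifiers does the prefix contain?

1

Rewrite implications/biconditionals: A → B as ¬A ∨ B.
  ~~(forall w. ~F(w)) | ~(forall w. G(w)) & ~(forall v. ~N(v))
Move each ¬ inward, flipping quantifiers it crosses:
  (forall w. ~F(w)) | (exists w. ~G(w)) & (exists v. N(v))
Standardize variables apart so no two quantifiers bind the same name: w↦b.
  (forall w. ~F(w)) | (exists b. ~G(b)) & (exists v. N(v))
Extract every quantifier outward, since the variables are now distinct and don't occur free across branches:
  forall w. exists b. exists v. (~F(w) | ~G(b) & N(v))
The prefix is forall w exists b exists v: 1 universal, 2 existential.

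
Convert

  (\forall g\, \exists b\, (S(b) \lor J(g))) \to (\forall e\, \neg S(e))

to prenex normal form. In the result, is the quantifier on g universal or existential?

Eliminate → and ↔ using ¬ and ∨.
  \neg (\forall g\, \exists b\, (S(b) \lor J(g))) \lor (\forall e\, \neg S(e))
Push ¬ through the quantifiers and connectives to reach negation normal form:
  (\exists g\, \forall b\, (\neg S(b) \land \neg J(g))) \lor (\forall e\, \neg S(e))
Finally move all quantifiers to the prefix:
  \exists g\, \forall b\, \forall e\, (\neg S(b) \land \neg J(g) \lor \neg S(e))
The quantifier \forall g sits under an odd number of negations (counting the antecedent side of each →), so it flips to \exists g.

existential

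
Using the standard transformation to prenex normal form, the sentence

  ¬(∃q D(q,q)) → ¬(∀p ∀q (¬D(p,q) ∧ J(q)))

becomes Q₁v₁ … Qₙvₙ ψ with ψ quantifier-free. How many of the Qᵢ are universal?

Eliminate → and ↔ using ¬ and ∨.
  ¬¬(∃q D(q,q)) ∨ ¬(∀p ∀q (¬D(p,q) ∧ J(q)))
Push ¬ through the quantifiers and connectives to reach negation normal form:
  (∃q D(q,q)) ∨ (∃p ∃q (D(p,q) ∨ ¬J(q)))
Standardize variables apart so no two quantifiers bind the same name: q↦y.
  (∃q D(q,q)) ∨ (∃p ∃y (D(p,y) ∨ ¬J(y)))
Finally move all quantifiers to the prefix:
  ∃q ∃p ∃y (D(q,q) ∨ D(p,y) ∨ ¬J(y))
The prefix is ∃q ∃p ∃y: 0 universal, 3 existential.

0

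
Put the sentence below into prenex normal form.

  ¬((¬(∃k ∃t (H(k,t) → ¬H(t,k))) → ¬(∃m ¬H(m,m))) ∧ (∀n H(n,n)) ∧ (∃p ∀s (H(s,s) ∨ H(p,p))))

Rewrite implications/biconditionals: A → B as ¬A ∨ B.
  ¬((¬¬(∃k ∃t (¬H(k,t) ∨ ¬H(t,k))) ∨ ¬(∃m ¬H(m,m))) ∧ (∀n H(n,n)) ∧ (∃p ∀s (H(s,s) ∨ H(p,p))))
Drive negations inward (¬∀x A ≡ ∃x ¬A, ¬∃x A ≡ ∀x ¬A, De Morgan for ∧/∨):
  (∀k ∀t (H(k,t) ∧ H(t,k))) ∧ (∃m ¬H(m,m)) ∨ (∃n ¬H(n,n)) ∨ (∀p ∃s (¬H(s,s) ∧ ¬H(p,p)))
Pull the quantifiers to the front (each side's bound variable is not free in the other side):
  ∀k ∀t ∃m ∃n ∀p ∃s (H(k,t) ∧ H(t,k) ∧ ¬H(m,m) ∨ ¬H(n,n) ∨ ¬H(s,s) ∧ ¬H(p,p))

∀k ∀t ∃m ∃n ∀p ∃s (H(k,t) ∧ H(t,k) ∧ ¬H(m,m) ∨ ¬H(n,n) ∨ ¬H(s,s) ∧ ¬H(p,p))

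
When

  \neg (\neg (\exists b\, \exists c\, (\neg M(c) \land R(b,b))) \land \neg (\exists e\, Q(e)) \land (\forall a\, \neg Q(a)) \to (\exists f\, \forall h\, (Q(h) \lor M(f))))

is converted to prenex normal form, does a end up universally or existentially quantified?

Eliminate → and ↔ using ¬ and ∨.
  \neg (\neg (\neg (\exists b\, \exists c\, (\neg M(c) \land R(b,b))) \land \neg (\exists e\, Q(e)) \land (\forall a\, \neg Q(a))) \lor (\exists f\, \forall h\, (Q(h) \lor M(f))))
Drive negations inward (¬∀x A ≡ ∃x ¬A, ¬∃x A ≡ ∀x ¬A, De Morgan for ∧/∨):
  (\forall b\, \forall c\, (M(c) \lor \neg R(b,b))) \land (\forall e\, \neg Q(e)) \land (\forall a\, \neg Q(a)) \land (\forall f\, \exists h\, (\neg Q(h) \land \neg M(f)))
Extract every quantifier outward, since the variables are now distinct and don't occur free across branches:
  \forall b\, \forall c\, \forall e\, \forall a\, \forall f\, \exists h\, ((M(c) \lor \neg R(b,b)) \land \neg Q(e) \land \neg Q(a) \land \neg Q(h) \land \neg M(f))
The quantifier \forall a sits under an even number of negations (counting the antecedent side of each →), so it remains universal.

universal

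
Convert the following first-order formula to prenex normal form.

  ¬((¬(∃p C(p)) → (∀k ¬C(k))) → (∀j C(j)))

∃p ∀k ∃j ((C(p) ∨ ¬C(k)) ∧ ¬C(j))

Eliminate → and ↔ using ¬ and ∨.
  ¬(¬(¬¬(∃p C(p)) ∨ (∀k ¬C(k))) ∨ (∀j C(j)))
Push ¬ through the quantifiers and connectives to reach negation normal form:
  ((∃p C(p)) ∨ (∀k ¬C(k))) ∧ (∃j ¬C(j))
All bound variables are already distinct, so no renaming is needed.
Finally move all quantifiers to the prefix:
  ∃p ∀k ∃j ((C(p) ∨ ¬C(k)) ∧ ¬C(j))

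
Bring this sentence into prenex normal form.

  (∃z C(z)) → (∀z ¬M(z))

Eliminate → and ↔ using ¬ and ∨.
  ¬(∃z C(z)) ∨ (∀z ¬M(z))
Push ¬ through the quantifiers and connectives to reach negation normal form:
  (∀z ¬C(z)) ∨ (∀z ¬M(z))
Standardize variables apart so no two quantifiers bind the same name: z↦q.
  (∀z ¬C(z)) ∨ (∀q ¬M(q))
Finally move all quantifiers to the prefix:
  ∀z ∀q (¬C(z) ∨ ¬M(q))

∀z ∀q (¬C(z) ∨ ¬M(q))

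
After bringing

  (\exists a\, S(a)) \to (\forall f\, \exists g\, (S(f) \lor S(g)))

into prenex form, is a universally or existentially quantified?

Rewrite implications/biconditionals: A → B as ¬A ∨ B.
  \neg (\exists a\, S(a)) \lor (\forall f\, \exists g\, (S(f) \lor S(g)))
Drive negations inward (¬∀x A ≡ ∃x ¬A, ¬∃x A ≡ ∀x ¬A, De Morgan for ∧/∨):
  (\forall a\, \neg S(a)) \lor (\forall f\, \exists g\, (S(f) \lor S(g)))
Finally move all quantifiers to the prefix:
  \forall a\, \forall f\, \exists g\, (\neg S(a) \lor S(f) \lor S(g))
The quantifier \exists a sits under an odd number of negations (counting the antecedent side of each →), so it flips to \forall a.

universal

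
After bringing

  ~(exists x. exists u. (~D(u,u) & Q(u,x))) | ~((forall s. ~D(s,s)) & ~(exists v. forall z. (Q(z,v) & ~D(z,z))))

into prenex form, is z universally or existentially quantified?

universal

Push ¬ through the quantifiers and connectives to reach negation normal form:
  (forall x. forall u. (D(u,u) | ~Q(u,x))) | (exists s. D(s,s)) | (exists v. forall z. (Q(z,v) & ~D(z,z)))
Extract every quantifier outward, since the variables are now distinct and don't occur free across branches:
  forall x. forall u. exists s. exists v. forall z. (D(u,u) | ~Q(u,x) | D(s,s) | Q(z,v) & ~D(z,z))
The quantifier forall z sits under an even number of negations, so it remains universal.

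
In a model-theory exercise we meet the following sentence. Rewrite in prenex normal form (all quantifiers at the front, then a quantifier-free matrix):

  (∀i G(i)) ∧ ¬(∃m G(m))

Move each ¬ inward, flipping quantifiers it crosses:
  (∀i G(i)) ∧ (∀m ¬G(m))
Extract every quantifier outward, since the variables are now distinct and don't occur free across branches:
  ∀i ∀m (G(i) ∧ ¬G(m))

∀i ∀m (G(i) ∧ ¬G(m))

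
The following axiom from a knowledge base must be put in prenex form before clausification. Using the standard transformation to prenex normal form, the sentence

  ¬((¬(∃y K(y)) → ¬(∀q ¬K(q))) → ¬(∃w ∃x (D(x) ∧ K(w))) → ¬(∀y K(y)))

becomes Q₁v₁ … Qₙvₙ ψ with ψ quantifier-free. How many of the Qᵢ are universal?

3

First replace A → B with ¬A ∨ B.
  ¬(¬(¬¬(∃y K(y)) ∨ ¬(∀q ¬K(q))) ∨ ¬¬(∃w ∃x (D(x) ∧ K(w))) ∨ ¬(∀y K(y)))
Move each ¬ inward, flipping quantifiers it crosses:
  ((∃y K(y)) ∨ (∃q K(q))) ∧ (∀w ∀x (¬D(x) ∨ ¬K(w))) ∧ (∀y K(y))
Standardize variables apart so no two quantifiers bind the same name: y↦p.
  ((∃y K(y)) ∨ (∃q K(q))) ∧ (∀w ∀x (¬D(x) ∨ ¬K(w))) ∧ (∀p K(p))
Finally move all quantifiers to the prefix:
  ∃y ∃q ∀w ∀x ∀p ((K(y) ∨ K(q)) ∧ (¬D(x) ∨ ¬K(w)) ∧ K(p))
The prefix is ∃y ∃q ∀w ∀x ∀p: 3 universal, 2 existential.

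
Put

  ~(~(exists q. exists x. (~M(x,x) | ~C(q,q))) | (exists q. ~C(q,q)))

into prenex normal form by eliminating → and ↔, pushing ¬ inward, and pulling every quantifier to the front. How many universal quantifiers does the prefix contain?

Push ¬ through the quantifiers and connectives to reach negation normal form:
  (exists q. exists x. (~M(x,x) | ~C(q,q))) & (forall q. C(q,q))
Standardize variables apart so no two quantifiers bind the same name: q↦t.
  (exists q. exists x. (~M(x,x) | ~C(q,q))) & (forall t. C(t,t))
Extract every quantifier outward, since the variables are now distinct and don't occur free across branches:
  exists q. exists x. forall t. ((~M(x,x) | ~C(q,q)) & C(t,t))
The prefix is exists q exists x forall t: 1 universal, 2 existential.

1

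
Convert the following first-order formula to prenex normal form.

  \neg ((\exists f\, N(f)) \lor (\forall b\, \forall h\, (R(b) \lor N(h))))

Move each ¬ inward, flipping quantifiers it crosses:
  (\forall f\, \neg N(f)) \land (\exists b\, \exists h\, (\neg R(b) \land \neg N(h)))
All bound variables are already distinct, so no renaming is needed.
Finally move all quantifiers to the prefix:
  \forall f\, \exists b\, \exists h\, (\neg N(f) \land \neg R(b) \land \neg N(h))

\forall f\, \exists b\, \exists h\, (\neg N(f) \land \neg R(b) \land \neg N(h))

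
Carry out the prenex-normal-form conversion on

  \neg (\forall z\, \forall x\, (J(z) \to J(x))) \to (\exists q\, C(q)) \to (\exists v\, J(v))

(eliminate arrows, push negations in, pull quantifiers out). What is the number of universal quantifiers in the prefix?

3

Eliminate → and ↔ using ¬ and ∨.
  \neg \neg (\forall z\, \forall x\, (\neg J(z) \lor J(x))) \lor \neg (\exists q\, C(q)) \lor (\exists v\, J(v))
Move each ¬ inward, flipping quantifiers it crosses:
  (\forall z\, \forall x\, (\neg J(z) \lor J(x))) \lor (\forall q\, \neg C(q)) \lor (\exists v\, J(v))
All bound variables are already distinct, so no renaming is needed.
Extract every quantifier outward, since the variables are now distinct and don't occur free across branches:
  \forall z\, \forall x\, \forall q\, \exists v\, (\neg J(z) \lor J(x) \lor \neg C(q) \lor J(v))
The prefix is \forall z \forall x \forall q \exists v: 3 universal, 1 existential.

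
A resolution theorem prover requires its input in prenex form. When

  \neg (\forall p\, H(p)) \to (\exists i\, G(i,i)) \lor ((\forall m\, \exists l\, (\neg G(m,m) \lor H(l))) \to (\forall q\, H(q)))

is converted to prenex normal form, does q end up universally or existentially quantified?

universal

Eliminate → and ↔ using ¬ and ∨.
  \neg \neg (\forall p\, H(p)) \lor (\exists i\, G(i,i)) \lor \neg (\forall m\, \exists l\, (\neg G(m,m) \lor H(l))) \lor (\forall q\, H(q))
Drive negations inward (¬∀x A ≡ ∃x ¬A, ¬∃x A ≡ ∀x ¬A, De Morgan for ∧/∨):
  (\forall p\, H(p)) \lor (\exists i\, G(i,i)) \lor (\exists m\, \forall l\, (G(m,m) \land \neg H(l))) \lor (\forall q\, H(q))
Finally move all quantifiers to the prefix:
  \forall p\, \exists i\, \exists m\, \forall l\, \forall q\, (H(p) \lor G(i,i) \lor G(m,m) \land \neg H(l) \lor H(q))
The quantifier \forall q sits under an even number of negations (counting the antecedent side of each →), so it remains universal.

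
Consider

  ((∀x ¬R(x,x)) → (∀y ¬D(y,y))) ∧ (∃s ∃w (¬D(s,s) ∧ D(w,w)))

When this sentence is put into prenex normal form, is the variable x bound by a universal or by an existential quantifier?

existential

First replace A → B with ¬A ∨ B.
  (¬(∀x ¬R(x,x)) ∨ (∀y ¬D(y,y))) ∧ (∃s ∃w (¬D(s,s) ∧ D(w,w)))
Push ¬ through the quantifiers and connectives to reach negation normal form:
  ((∃x R(x,x)) ∨ (∀y ¬D(y,y))) ∧ (∃s ∃w (¬D(s,s) ∧ D(w,w)))
Pull the quantifiers to the front (each side's bound variable is not free in the other side):
  ∃x ∀y ∃s ∃w ((R(x,x) ∨ ¬D(y,y)) ∧ ¬D(s,s) ∧ D(w,w))
The quantifier ∀x sits under an odd number of negations (counting the antecedent side of each →), so it flips to ∃x.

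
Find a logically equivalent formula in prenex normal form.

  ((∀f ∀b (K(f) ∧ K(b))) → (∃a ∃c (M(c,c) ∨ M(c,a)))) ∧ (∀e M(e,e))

First replace A → B with ¬A ∨ B.
  (¬(∀f ∀b (K(f) ∧ K(b))) ∨ (∃a ∃c (M(c,c) ∨ M(c,a)))) ∧ (∀e M(e,e))
Move each ¬ inward, flipping quantifiers it crosses:
  ((∃f ∃b (¬K(f) ∨ ¬K(b))) ∨ (∃a ∃c (M(c,c) ∨ M(c,a)))) ∧ (∀e M(e,e))
All bound variables are already distinct, so no renaming is needed.
Pull the quantifiers to the front (each side's bound variable is not free in the other side):
  ∃f ∃b ∃a ∃c ∀e ((¬K(f) ∨ ¬K(b) ∨ M(c,c) ∨ M(c,a)) ∧ M(e,e))

∃f ∃b ∃a ∃c ∀e ((¬K(f) ∨ ¬K(b) ∨ M(c,c) ∨ M(c,a)) ∧ M(e,e))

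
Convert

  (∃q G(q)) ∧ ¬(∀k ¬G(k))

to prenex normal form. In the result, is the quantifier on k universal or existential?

existential

Move each ¬ inward, flipping quantifiers it crosses:
  (∃q G(q)) ∧ (∃k G(k))
Extract every quantifier outward, since the variables are now distinct and don't occur free across branches:
  ∃q ∃k (G(q) ∧ G(k))
The quantifier ∀k sits under an odd number of negations, so it flips to ∃k.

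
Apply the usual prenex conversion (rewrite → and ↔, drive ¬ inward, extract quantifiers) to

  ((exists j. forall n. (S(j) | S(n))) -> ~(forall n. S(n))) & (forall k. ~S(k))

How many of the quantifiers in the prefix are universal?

2

Rewrite implications/biconditionals: A → B as ¬A ∨ B.
  (~(exists j. forall n. (S(j) | S(n))) | ~(forall n. S(n))) & (forall k. ~S(k))
Drive negations inward (¬∀x A ≡ ∃x ¬A, ¬∃x A ≡ ∀x ¬A, De Morgan for ∧/∨):
  ((forall j. exists n. (~S(j) & ~S(n))) | (exists n. ~S(n))) & (forall k. ~S(k))
Rename bound variables to avoid capture: n↦q.
  ((forall j. exists n. (~S(j) & ~S(n))) | (exists q. ~S(q))) & (forall k. ~S(k))
Pull the quantifiers to the front (each side's bound variable is not free in the other side):
  forall j. exists n. exists q. forall k. ((~S(j) & ~S(n) | ~S(q)) & ~S(k))
The prefix is forall j exists n exists q forall k: 2 universal, 2 existential.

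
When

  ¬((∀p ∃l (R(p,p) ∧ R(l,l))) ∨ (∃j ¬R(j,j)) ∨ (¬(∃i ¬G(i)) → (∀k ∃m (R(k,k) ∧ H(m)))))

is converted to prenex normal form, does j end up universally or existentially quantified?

universal

First replace A → B with ¬A ∨ B.
  ¬((∀p ∃l (R(p,p) ∧ R(l,l))) ∨ (∃j ¬R(j,j)) ∨ ¬¬(∃i ¬G(i)) ∨ (∀k ∃m (R(k,k) ∧ H(m))))
Drive negations inward (¬∀x A ≡ ∃x ¬A, ¬∃x A ≡ ∀x ¬A, De Morgan for ∧/∨):
  (∃p ∀l (¬R(p,p) ∨ ¬R(l,l))) ∧ (∀j R(j,j)) ∧ (∀i G(i)) ∧ (∃k ∀m (¬R(k,k) ∨ ¬H(m)))
All bound variables are already distinct, so no renaming is needed.
Extract every quantifier outward, since the variables are now distinct and don't occur free across branches:
  ∃p ∀l ∀j ∀i ∃k ∀m ((¬R(p,p) ∨ ¬R(l,l)) ∧ R(j,j) ∧ G(i) ∧ (¬R(k,k) ∨ ¬H(m)))
The quantifier ∃j sits under an odd number of negations (counting the antecedent side of each →), so it flips to ∀j.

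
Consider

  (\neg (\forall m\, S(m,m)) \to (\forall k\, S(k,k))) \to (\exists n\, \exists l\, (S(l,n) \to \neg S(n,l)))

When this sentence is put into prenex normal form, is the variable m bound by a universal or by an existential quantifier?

existential

Rewrite implications/biconditionals: A → B as ¬A ∨ B.
  \neg (\neg \neg (\forall m\, S(m,m)) \lor (\forall k\, S(k,k))) \lor (\exists n\, \exists l\, (\neg S(l,n) \lor \neg S(n,l)))
Drive negations inward (¬∀x A ≡ ∃x ¬A, ¬∃x A ≡ ∀x ¬A, De Morgan for ∧/∨):
  (\exists m\, \neg S(m,m)) \land (\exists k\, \neg S(k,k)) \lor (\exists n\, \exists l\, (\neg S(l,n) \lor \neg S(n,l)))
All bound variables are already distinct, so no renaming is needed.
Extract every quantifier outward, since the variables are now distinct and don't occur free across branches:
  \exists m\, \exists k\, \exists n\, \exists l\, (\neg S(m,m) \land \neg S(k,k) \lor \neg S(l,n) \lor \neg S(n,l))
The quantifier \forall m sits under an odd number of negations (counting the antecedent side of each →), so it flips to \exists m.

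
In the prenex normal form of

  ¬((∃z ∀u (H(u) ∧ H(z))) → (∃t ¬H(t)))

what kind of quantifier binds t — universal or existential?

Rewrite implications/biconditionals: A → B as ¬A ∨ B.
  ¬(¬(∃z ∀u (H(u) ∧ H(z))) ∨ (∃t ¬H(t)))
Push ¬ through the quantifiers and connectives to reach negation normal form:
  (∃z ∀u (H(u) ∧ H(z))) ∧ (∀t H(t))
Finally move all quantifiers to the prefix:
  ∃z ∀u ∀t (H(u) ∧ H(z) ∧ H(t))
The quantifier ∃t sits under an odd number of negations (counting the antecedent side of each →), so it flips to ∀t.

universal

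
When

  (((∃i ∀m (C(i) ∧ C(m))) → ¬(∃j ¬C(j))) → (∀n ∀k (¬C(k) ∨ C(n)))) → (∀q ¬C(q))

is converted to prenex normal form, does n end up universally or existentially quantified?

Eliminate → and ↔ using ¬ and ∨.
  ¬(¬(¬(∃i ∀m (C(i) ∧ C(m))) ∨ ¬(∃j ¬C(j))) ∨ (∀n ∀k (¬C(k) ∨ C(n)))) ∨ (∀q ¬C(q))
Push ¬ through the quantifiers and connectives to reach negation normal form:
  ((∀i ∃m (¬C(i) ∨ ¬C(m))) ∨ (∀j C(j))) ∧ (∃n ∃k (C(k) ∧ ¬C(n))) ∨ (∀q ¬C(q))
Extract every quantifier outward, since the variables are now distinct and don't occur free across branches:
  ∀i ∃m ∀j ∃n ∃k ∀q ((¬C(i) ∨ ¬C(m) ∨ C(j)) ∧ C(k) ∧ ¬C(n) ∨ ¬C(q))
The quantifier ∀n sits under an odd number of negations (counting the antecedent side of each →), so it flips to ∃n.

existential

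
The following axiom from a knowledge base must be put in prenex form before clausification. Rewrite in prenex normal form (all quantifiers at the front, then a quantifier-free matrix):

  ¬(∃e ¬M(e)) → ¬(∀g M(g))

∃e ∃g (¬M(e) ∨ ¬M(g))

First replace A → B with ¬A ∨ B.
  ¬¬(∃e ¬M(e)) ∨ ¬(∀g M(g))
Push ¬ through the quantifiers and connectives to reach negation normal form:
  (∃e ¬M(e)) ∨ (∃g ¬M(g))
All bound variables are already distinct, so no renaming is needed.
Pull the quantifiers to the front (each side's bound variable is not free in the other side):
  ∃e ∃g (¬M(e) ∨ ¬M(g))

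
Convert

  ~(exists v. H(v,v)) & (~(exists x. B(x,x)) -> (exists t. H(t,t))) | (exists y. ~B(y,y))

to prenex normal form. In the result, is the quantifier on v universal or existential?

First replace A → B with ¬A ∨ B.
  ~(exists v. H(v,v)) & (~~(exists x. B(x,x)) | (exists t. H(t,t))) | (exists y. ~B(y,y))
Push ¬ through the quantifiers and connectives to reach negation normal form:
  (forall v. ~H(v,v)) & ((exists x. B(x,x)) | (exists t. H(t,t))) | (exists y. ~B(y,y))
All bound variables are already distinct, so no renaming is needed.
Finally move all quantifiers to the prefix:
  forall v. exists x. exists t. exists y. (~H(v,v) & (B(x,x) | H(t,t)) | ~B(y,y))
The quantifier exists v sits under an odd number of negations (counting the antecedent side of each →), so it flips to forall v.

universal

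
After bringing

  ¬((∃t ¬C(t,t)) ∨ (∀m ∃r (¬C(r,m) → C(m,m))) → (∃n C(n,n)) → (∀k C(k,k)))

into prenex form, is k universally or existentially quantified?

Rewrite implications/biconditionals: A → B as ¬A ∨ B.
  ¬(¬((∃t ¬C(t,t)) ∨ (∀m ∃r (¬¬C(r,m) ∨ C(m,m)))) ∨ ¬(∃n C(n,n)) ∨ (∀k C(k,k)))
Push ¬ through the quantifiers and connectives to reach negation normal form:
  ((∃t ¬C(t,t)) ∨ (∀m ∃r (C(r,m) ∨ C(m,m)))) ∧ (∃n C(n,n)) ∧ (∃k ¬C(k,k))
All bound variables are already distinct, so no renaming is needed.
Finally move all quantifiers to the prefix:
  ∃t ∀m ∃r ∃n ∃k ((¬C(t,t) ∨ C(r,m) ∨ C(m,m)) ∧ C(n,n) ∧ ¬C(k,k))
The quantifier ∀k sits under an odd number of negations (counting the antecedent side of each →), so it flips to ∃k.

existential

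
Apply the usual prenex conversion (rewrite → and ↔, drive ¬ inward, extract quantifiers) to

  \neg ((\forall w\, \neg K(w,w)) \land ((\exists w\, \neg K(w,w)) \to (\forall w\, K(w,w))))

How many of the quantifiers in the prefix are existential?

Eliminate → and ↔ using ¬ and ∨.
  \neg ((\forall w\, \neg K(w,w)) \land (\neg (\exists w\, \neg K(w,w)) \lor (\forall w\, K(w,w))))
Push ¬ through the quantifiers and connectives to reach negation normal form:
  (\exists w\, K(w,w)) \lor (\exists w\, \neg K(w,w)) \land (\exists w\, \neg K(w,w))
Give each quantifier a distinct variable: w↦y1, w↦t.
  (\exists w\, K(w,w)) \lor (\exists y1\, \neg K(y1,y1)) \land (\exists t\, \neg K(t,t))
Pull the quantifiers to the front (each side's bound variable is not free in the other side):
  \exists w\, \exists y1\, \exists t\, (K(w,w) \lor \neg K(y1,y1) \land \neg K(t,t))
The prefix is \exists w \exists y1 \exists t: 0 universal, 3 existential.

3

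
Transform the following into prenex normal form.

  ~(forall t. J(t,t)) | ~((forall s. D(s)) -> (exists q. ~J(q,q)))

exists t. forall s. forall q. (~J(t,t) | D(s) & J(q,q))

Eliminate → and ↔ using ¬ and ∨.
  ~(forall t. J(t,t)) | ~(~(forall s. D(s)) | (exists q. ~J(q,q)))
Push ¬ through the quantifiers and connectives to reach negation normal form:
  (exists t. ~J(t,t)) | (forall s. D(s)) & (forall q. J(q,q))
Pull the quantifiers to the front (each side's bound variable is not free in the other side):
  exists t. forall s. forall q. (~J(t,t) | D(s) & J(q,q))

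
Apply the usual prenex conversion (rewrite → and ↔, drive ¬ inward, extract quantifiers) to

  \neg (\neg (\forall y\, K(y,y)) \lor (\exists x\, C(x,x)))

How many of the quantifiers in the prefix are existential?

Push ¬ through the quantifiers and connectives to reach negation normal form:
  (\forall y\, K(y,y)) \land (\forall x\, \neg C(x,x))
All bound variables are already distinct, so no renaming is needed.
Finally move all quantifiers to the prefix:
  \forall y\, \forall x\, (K(y,y) \land \neg C(x,x))
The prefix is \forall y \forall x: 2 universal, 0 existential.

0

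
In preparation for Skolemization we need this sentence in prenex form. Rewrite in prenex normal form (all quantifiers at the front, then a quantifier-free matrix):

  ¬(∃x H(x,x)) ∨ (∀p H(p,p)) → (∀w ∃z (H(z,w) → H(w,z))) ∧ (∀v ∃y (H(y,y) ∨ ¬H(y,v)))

Eliminate → and ↔ using ¬ and ∨.
  ¬(¬(∃x H(x,x)) ∨ (∀p H(p,p))) ∨ (∀w ∃z (¬H(z,w) ∨ H(w,z))) ∧ (∀v ∃y (H(y,y) ∨ ¬H(y,v)))
Drive negations inward (¬∀x A ≡ ∃x ¬A, ¬∃x A ≡ ∀x ¬A, De Morgan for ∧/∨):
  (∃x H(x,x)) ∧ (∃p ¬H(p,p)) ∨ (∀w ∃z (¬H(z,w) ∨ H(w,z))) ∧ (∀v ∃y (H(y,y) ∨ ¬H(y,v)))
Extract every quantifier outward, since the variables are now distinct and don't occur free across branches:
  ∃x ∃p ∀w ∃z ∀v ∃y (H(x,x) ∧ ¬H(p,p) ∨ (¬H(z,w) ∨ H(w,z)) ∧ (H(y,y) ∨ ¬H(y,v)))

∃x ∃p ∀w ∃z ∀v ∃y (H(x,x) ∧ ¬H(p,p) ∨ (¬H(z,w) ∨ H(w,z)) ∧ (H(y,y) ∨ ¬H(y,v)))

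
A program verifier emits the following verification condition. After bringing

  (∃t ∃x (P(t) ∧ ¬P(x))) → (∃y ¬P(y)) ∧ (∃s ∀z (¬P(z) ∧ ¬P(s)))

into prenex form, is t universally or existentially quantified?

universal

Eliminate → and ↔ using ¬ and ∨.
  ¬(∃t ∃x (P(t) ∧ ¬P(x))) ∨ (∃y ¬P(y)) ∧ (∃s ∀z (¬P(z) ∧ ¬P(s)))
Drive negations inward (¬∀x A ≡ ∃x ¬A, ¬∃x A ≡ ∀x ¬A, De Morgan for ∧/∨):
  (∀t ∀x (¬P(t) ∨ P(x))) ∨ (∃y ¬P(y)) ∧ (∃s ∀z (¬P(z) ∧ ¬P(s)))
All bound variables are already distinct, so no renaming is needed.
Pull the quantifiers to the front (each side's bound variable is not free in the other side):
  ∀t ∀x ∃y ∃s ∀z (¬P(t) ∨ P(x) ∨ ¬P(y) ∧ ¬P(z) ∧ ¬P(s))
The quantifier ∃t sits under an odd number of negations (counting the antecedent side of each →), so it flips to ∀t.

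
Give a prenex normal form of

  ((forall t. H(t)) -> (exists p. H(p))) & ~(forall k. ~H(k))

Eliminate → and ↔ using ¬ and ∨.
  (~(forall t. H(t)) | (exists p. H(p))) & ~(forall k. ~H(k))
Drive negations inward (¬∀x A ≡ ∃x ¬A, ¬∃x A ≡ ∀x ¬A, De Morgan for ∧/∨):
  ((exists t. ~H(t)) | (exists p. H(p))) & (exists k. H(k))
All bound variables are already distinct, so no renaming is needed.
Pull the quantifiers to the front (each side's bound variable is not free in the other side):
  exists t. exists p. exists k. ((~H(t) | H(p)) & H(k))

exists t. exists p. exists k. ((~H(t) | H(p)) & H(k))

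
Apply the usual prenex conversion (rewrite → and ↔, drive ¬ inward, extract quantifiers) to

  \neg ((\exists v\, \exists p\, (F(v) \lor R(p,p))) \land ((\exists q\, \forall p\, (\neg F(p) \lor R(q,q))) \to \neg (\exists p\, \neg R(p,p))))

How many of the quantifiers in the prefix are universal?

Rewrite implications/biconditionals: A → B as ¬A ∨ B.
  \neg ((\exists v\, \exists p\, (F(v) \lor R(p,p))) \land (\neg (\exists q\, \forall p\, (\neg F(p) \lor R(q,q))) \lor \neg (\exists p\, \neg R(p,p))))
Push ¬ through the quantifiers and connectives to reach negation normal form:
  (\forall v\, \forall p\, (\neg F(v) \land \neg R(p,p))) \lor (\exists q\, \forall p\, (\neg F(p) \lor R(q,q))) \land (\exists p\, \neg R(p,p))
Standardize variables apart so no two quantifiers bind the same name: p↦z, p↦w1.
  (\forall v\, \forall p\, (\neg F(v) \land \neg R(p,p))) \lor (\exists q\, \forall z\, (\neg F(z) \lor R(q,q))) \land (\exists w1\, \neg R(w1,w1))
Finally move all quantifiers to the prefix:
  \forall v\, \forall p\, \exists q\, \forall z\, \exists w1\, (\neg F(v) \land \neg R(p,p) \lor (\neg F(z) \lor R(q,q)) \land \neg R(w1,w1))
The prefix is \forall v \forall p \exists q \forall z \exists w1: 3 universal, 2 existential.

3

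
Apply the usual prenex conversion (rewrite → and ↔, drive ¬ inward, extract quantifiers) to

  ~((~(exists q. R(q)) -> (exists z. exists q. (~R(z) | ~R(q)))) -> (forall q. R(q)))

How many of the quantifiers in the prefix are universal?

Rewrite implications/biconditionals: A → B as ¬A ∨ B.
  ~(~(~~(exists q. R(q)) | (exists z. exists q. (~R(z) | ~R(q)))) | (forall q. R(q)))
Push ¬ through the quantifiers and connectives to reach negation normal form:
  ((exists q. R(q)) | (exists z. exists q. (~R(z) | ~R(q)))) & (exists q. ~R(q))
Standardize variables apart so no two quantifiers bind the same name: q↦w, q↦x.
  ((exists q. R(q)) | (exists z. exists w. (~R(z) | ~R(w)))) & (exists x. ~R(x))
Finally move all quantifiers to the prefix:
  exists q. exists z. exists w. exists x. ((R(q) | ~R(z) | ~R(w)) & ~R(x))
The prefix is exists q exists z exists w exists x: 0 universal, 4 existential.

0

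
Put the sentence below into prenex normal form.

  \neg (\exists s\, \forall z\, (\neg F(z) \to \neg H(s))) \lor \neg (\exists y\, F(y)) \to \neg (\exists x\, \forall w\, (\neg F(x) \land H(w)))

Rewrite implications/biconditionals: A → B as ¬A ∨ B.
  \neg (\neg (\exists s\, \forall z\, (\neg \neg F(z) \lor \neg H(s))) \lor \neg (\exists y\, F(y))) \lor \neg (\exists x\, \forall w\, (\neg F(x) \land H(w)))
Push ¬ through the quantifiers and connectives to reach negation normal form:
  (\exists s\, \forall z\, (F(z) \lor \neg H(s))) \land (\exists y\, F(y)) \lor (\forall x\, \exists w\, (F(x) \lor \neg H(w)))
All bound variables are already distinct, so no renaming is needed.
Extract every quantifier outward, since the variables are now distinct and don't occur free across branches:
  \exists s\, \forall z\, \exists y\, \forall x\, \exists w\, ((F(z) \lor \neg H(s)) \land F(y) \lor F(x) \lor \neg H(w))

\exists s\, \forall z\, \exists y\, \forall x\, \exists w\, ((F(z) \lor \neg H(s)) \land F(y) \lor F(x) \lor \neg H(w))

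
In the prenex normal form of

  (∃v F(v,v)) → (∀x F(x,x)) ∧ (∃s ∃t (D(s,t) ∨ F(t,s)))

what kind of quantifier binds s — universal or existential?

existential

Rewrite implications/biconditionals: A → B as ¬A ∨ B.
  ¬(∃v F(v,v)) ∨ (∀x F(x,x)) ∧ (∃s ∃t (D(s,t) ∨ F(t,s)))
Push ¬ through the quantifiers and connectives to reach negation normal form:
  (∀v ¬F(v,v)) ∨ (∀x F(x,x)) ∧ (∃s ∃t (D(s,t) ∨ F(t,s)))
All bound variables are already distinct, so no renaming is needed.
Finally move all quantifiers to the prefix:
  ∀v ∀x ∃s ∃t (¬F(v,v) ∨ F(x,x) ∧ (D(s,t) ∨ F(t,s)))
The quantifier ∃s sits under an even number of negations (counting the antecedent side of each →), so it remains existential.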